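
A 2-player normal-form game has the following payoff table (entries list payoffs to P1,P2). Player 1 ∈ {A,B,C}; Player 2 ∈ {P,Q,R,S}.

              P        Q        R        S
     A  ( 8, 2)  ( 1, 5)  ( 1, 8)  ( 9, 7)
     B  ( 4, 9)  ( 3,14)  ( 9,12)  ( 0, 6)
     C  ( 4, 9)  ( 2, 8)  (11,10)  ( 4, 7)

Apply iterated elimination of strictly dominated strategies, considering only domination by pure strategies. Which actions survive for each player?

Remaining: P1:{B,C} P2:{Q,R}

P2 drop P (R beats it: A:8>2 B:12>9 C:10>9)
P2 drop S (R beats it: A:8>7 B:12>6 C:10>7)
P1 drop A (B beats it: Q:3>1 R:9>1)
P1→{B,C} P2→{Q,R}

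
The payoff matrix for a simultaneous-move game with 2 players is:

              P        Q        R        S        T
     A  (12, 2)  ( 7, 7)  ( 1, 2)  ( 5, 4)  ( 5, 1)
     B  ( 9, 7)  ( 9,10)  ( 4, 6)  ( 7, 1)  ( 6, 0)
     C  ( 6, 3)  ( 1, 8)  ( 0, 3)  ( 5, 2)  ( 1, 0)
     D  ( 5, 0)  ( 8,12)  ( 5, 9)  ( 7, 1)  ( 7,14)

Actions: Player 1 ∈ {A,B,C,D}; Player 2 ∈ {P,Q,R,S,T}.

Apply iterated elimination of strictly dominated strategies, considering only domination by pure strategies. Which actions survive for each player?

P1 drop C (B beats it: P:9>6 Q:9>1 R:4>0 S:7>5 T:6>1)
P2 drop P (Q beats it: A:7>2 B:10>7 D:12>0)
P1 drop A (B beats it: Q:9>7 R:4>1 S:7>5 T:6>5)
P2 drop R (Q beats it: B:10>6 D:12>9)
P2 drop S (Q beats it: B:10>1 D:12>1)
P1→{B,D} P2→{Q,T}

Survivors P1:{B,D} P2:{Q,T}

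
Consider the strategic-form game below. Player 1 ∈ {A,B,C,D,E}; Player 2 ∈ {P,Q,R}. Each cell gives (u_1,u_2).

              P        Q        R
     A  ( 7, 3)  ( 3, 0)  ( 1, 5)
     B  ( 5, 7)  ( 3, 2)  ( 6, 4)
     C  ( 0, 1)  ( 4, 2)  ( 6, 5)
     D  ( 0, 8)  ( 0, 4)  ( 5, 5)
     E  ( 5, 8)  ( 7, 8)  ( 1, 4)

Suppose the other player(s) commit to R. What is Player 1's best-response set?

argmax u_1 = {B,C}

u_1(A vs R) = 1
u_1(B vs R) = 6
u_1(C vs R) = 6
u_1(D vs R) = 5
u_1(E vs R) = 1
max payoff 6 at {B,C}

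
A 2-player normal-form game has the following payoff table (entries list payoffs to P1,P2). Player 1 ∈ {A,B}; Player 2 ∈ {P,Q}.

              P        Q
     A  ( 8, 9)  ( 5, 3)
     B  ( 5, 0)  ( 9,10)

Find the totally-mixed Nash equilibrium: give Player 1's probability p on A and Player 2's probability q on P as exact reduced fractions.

p=5/8, q=4/7

P1 indiff ⇒ q·8+(1-q)·5 = q·5+(1-q)·9 ⇒ q(3) = (1-q)(4) ⇒ q = 4/7
P2 indiff ⇒ p·9+(1-p)·0 = p·3+(1-p)·10 ⇒ p(6) = (1-p)(10) ⇒ p = 5/8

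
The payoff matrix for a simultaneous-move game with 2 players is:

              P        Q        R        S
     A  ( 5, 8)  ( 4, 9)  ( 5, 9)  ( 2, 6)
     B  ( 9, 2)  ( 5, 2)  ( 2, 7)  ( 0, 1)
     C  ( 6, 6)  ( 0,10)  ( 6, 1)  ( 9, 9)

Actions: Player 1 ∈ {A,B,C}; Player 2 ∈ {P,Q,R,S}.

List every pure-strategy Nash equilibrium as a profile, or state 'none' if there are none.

(A,P): not NE [P1→B gives 9>5; P2→R gives 9>8]
(A,Q): not NE [P1→B gives 5>4]
(A,R): not NE [P1→C gives 6>5]
(A,S): not NE [P1→C gives 9>2; P2→R gives 9>6]
(B,P): not NE [P2→R gives 7>2]
(B,Q): not NE [P2→R gives 7>2]
(B,R): not NE [P1→C gives 6>2]
(B,S): not NE [P1→C gives 9>0; P2→R gives 7>1]
(C,P): not NE [P1→B gives 9>6; P2→Q gives 10>6]
(C,Q): not NE [P1→B gives 5>0]
(C,R): not NE [P2→Q gives 10>1]
(C,S): not NE [P2→Q gives 10>9]

PSNE: ∅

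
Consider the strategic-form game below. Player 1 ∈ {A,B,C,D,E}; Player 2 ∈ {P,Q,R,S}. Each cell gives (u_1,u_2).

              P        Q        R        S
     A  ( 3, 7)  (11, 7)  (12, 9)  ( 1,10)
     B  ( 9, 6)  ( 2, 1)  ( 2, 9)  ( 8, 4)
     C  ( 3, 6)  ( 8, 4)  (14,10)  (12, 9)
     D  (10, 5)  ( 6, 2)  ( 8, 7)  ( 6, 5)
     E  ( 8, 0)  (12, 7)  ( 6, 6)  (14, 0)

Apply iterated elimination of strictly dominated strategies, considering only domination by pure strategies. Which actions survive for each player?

Remaining: P1:{A,C,E} P2:{Q,R,S}

P2 drop P (R beats it: A:9>7 B:9>6 C:10>6 D:7>5 E:6>0)
P1 drop B (C beats it: Q:8>2 R:14>2 S:12>8)
P1 drop D (C beats it: Q:8>6 R:14>8 S:12>6)
P1→{A,C,E} P2→{Q,R,S}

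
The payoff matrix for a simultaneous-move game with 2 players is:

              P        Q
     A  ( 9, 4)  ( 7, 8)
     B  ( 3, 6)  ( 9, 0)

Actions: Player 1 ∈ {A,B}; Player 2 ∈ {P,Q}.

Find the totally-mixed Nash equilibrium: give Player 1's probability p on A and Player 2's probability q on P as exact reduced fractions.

p=3/5, q=1/4

P1 indiff ⇒ q·9+(1-q)·7 = q·3+(1-q)·9 ⇒ q(6) = (1-q)(2) ⇒ q = 1/4
P2 indiff ⇒ p·4+(1-p)·6 = p·8+(1-p)·0 ⇒ p(-4) = (1-p)(-6) ⇒ p = 3/5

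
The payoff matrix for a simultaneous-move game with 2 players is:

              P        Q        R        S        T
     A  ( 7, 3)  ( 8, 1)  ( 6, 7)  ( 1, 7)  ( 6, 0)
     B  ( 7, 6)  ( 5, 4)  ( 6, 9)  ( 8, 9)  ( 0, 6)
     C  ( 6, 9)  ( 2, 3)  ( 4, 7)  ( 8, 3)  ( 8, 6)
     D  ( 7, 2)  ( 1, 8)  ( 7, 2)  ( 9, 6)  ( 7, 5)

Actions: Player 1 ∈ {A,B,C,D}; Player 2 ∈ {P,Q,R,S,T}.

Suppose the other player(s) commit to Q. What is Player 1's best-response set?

u_1(A vs Q) = 8
u_1(B vs Q) = 5
u_1(C vs Q) = 2
u_1(D vs Q) = 1
max payoff 8 at {A}

P1 best: {A}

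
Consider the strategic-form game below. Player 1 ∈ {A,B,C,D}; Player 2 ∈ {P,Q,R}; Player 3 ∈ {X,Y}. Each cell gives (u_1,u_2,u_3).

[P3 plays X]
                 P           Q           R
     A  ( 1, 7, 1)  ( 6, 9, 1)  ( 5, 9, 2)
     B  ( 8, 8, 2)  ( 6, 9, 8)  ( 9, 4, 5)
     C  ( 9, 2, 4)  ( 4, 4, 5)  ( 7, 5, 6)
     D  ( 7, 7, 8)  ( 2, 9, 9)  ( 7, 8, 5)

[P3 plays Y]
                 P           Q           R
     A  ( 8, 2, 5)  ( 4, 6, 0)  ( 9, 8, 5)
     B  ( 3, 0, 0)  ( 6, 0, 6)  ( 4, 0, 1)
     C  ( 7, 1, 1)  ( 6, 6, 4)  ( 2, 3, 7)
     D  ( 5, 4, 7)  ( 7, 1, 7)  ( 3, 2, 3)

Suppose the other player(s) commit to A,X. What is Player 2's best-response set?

u_2(P vs A,X) = 7
u_2(Q vs A,X) = 9
u_2(R vs A,X) = 9
max payoff 9 at {Q,R}

BR_2 = {Q,R}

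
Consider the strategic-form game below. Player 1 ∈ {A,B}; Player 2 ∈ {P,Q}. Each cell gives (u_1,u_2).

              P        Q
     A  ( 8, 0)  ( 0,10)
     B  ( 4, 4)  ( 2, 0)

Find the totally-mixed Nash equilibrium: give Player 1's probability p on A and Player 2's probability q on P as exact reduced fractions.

(p,q) = (2/7, 1/3)

P1 indiff ⇒ q·8+(1-q)·0 = q·4+(1-q)·2 ⇒ q(4) = (1-q)(2) ⇒ q = 1/3
P2 indiff ⇒ p·0+(1-p)·4 = p·10+(1-p)·0 ⇒ p(-10) = (1-p)(-4) ⇒ p = 2/7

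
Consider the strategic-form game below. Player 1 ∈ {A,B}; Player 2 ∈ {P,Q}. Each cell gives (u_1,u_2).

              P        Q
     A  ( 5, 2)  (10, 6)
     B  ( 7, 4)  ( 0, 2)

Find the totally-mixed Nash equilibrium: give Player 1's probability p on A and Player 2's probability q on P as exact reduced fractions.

P1 indiff ⇒ q·5+(1-q)·10 = q·7+(1-q)·0 ⇒ q(-2) = (1-q)(-10) ⇒ q = 5/6
P2 indiff ⇒ p·2+(1-p)·4 = p·6+(1-p)·2 ⇒ p(-4) = (1-p)(-2) ⇒ p = 1/3

P1 mixes 1/3 on A; P2 mixes 5/6 on P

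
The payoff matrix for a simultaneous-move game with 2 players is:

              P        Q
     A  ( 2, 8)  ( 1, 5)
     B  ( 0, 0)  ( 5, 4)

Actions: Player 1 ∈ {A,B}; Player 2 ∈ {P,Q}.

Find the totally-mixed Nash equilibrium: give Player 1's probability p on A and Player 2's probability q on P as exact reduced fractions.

(p,q) = (4/7, 2/3)

P1 indiff ⇒ q·2+(1-q)·1 = q·0+(1-q)·5 ⇒ q(2) = (1-q)(4) ⇒ q = 2/3
P2 indiff ⇒ p·8+(1-p)·0 = p·5+(1-p)·4 ⇒ p(3) = (1-p)(4) ⇒ p = 4/7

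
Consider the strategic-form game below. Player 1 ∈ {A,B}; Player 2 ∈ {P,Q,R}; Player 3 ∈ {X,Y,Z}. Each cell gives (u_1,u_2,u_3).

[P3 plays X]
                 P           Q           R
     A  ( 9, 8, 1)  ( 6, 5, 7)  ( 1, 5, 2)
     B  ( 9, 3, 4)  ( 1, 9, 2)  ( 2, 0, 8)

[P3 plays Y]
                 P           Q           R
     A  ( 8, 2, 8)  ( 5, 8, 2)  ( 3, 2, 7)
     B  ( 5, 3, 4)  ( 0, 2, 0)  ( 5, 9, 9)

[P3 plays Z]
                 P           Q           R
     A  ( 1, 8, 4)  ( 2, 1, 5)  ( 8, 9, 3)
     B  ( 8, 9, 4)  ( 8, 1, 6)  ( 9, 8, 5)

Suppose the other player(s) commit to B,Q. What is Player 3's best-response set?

u_3(X vs B,Q) = 2
u_3(Y vs B,Q) = 0
u_3(Z vs B,Q) = 6
max payoff 6 at {Z}

argmax u_3 = {Z}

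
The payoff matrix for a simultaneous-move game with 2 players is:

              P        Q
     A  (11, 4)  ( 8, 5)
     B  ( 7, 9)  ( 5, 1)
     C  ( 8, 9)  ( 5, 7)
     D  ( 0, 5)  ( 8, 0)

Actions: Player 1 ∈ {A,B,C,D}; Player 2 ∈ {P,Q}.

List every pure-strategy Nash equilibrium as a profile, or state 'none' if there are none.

PSNE = {(A,Q)}

(A,P): not NE [P2→Q gives 5>4]
(A,Q): NE
(B,P): not NE [P1→A gives 11>7]
(B,Q): not NE [P1→D gives 8>5; P2→P gives 9>1]
(C,P): not NE [P1→A gives 11>8]
(C,Q): not NE [P1→D gives 8>5; P2→P gives 9>7]
(D,P): not NE [P1→A gives 11>0]
(D,Q): not NE [P2→P gives 5>0]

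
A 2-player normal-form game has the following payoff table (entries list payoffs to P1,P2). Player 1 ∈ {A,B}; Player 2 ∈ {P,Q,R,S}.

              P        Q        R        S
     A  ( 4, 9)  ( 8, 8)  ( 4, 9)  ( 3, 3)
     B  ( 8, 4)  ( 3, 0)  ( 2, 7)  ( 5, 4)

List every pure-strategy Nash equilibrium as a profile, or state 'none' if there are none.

(A,P): not NE [P1→B gives 8>4]
(A,Q): not NE [P2→R gives 9>8]
(A,R): NE
(A,S): not NE [P1→B gives 5>3; P2→R gives 9>3]
(B,P): not NE [P2→R gives 7>4]
(B,Q): not NE [P1→A gives 8>3; P2→R gives 7>0]
(B,R): not NE [P1→A gives 4>2]
(B,S): not NE [P2→R gives 7>4]

PSNE = {(A,R)}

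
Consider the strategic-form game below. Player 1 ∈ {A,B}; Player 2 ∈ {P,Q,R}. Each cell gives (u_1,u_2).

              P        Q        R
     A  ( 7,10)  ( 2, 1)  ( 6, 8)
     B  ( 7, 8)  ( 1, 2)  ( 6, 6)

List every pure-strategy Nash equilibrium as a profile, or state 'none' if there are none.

(A,P): NE
(A,Q): not NE [P2→P gives 10>1]
(A,R): not NE [P2→P gives 10>8]
(B,P): NE
(B,Q): not NE [P1→A gives 2>1; P2→P gives 8>2]
(B,R): not NE [P2→P gives 8>6]

PSNE = {(A,P), (B,P)}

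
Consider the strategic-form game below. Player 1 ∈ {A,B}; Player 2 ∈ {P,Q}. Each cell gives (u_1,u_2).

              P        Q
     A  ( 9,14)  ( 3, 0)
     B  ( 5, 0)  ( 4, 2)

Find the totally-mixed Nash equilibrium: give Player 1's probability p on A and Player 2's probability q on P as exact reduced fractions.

P1 indiff ⇒ q·9+(1-q)·3 = q·5+(1-q)·4 ⇒ q(4) = (1-q)(1) ⇒ q = 1/5
P2 indiff ⇒ p·14+(1-p)·0 = p·0+(1-p)·2 ⇒ p(14) = (1-p)(2) ⇒ p = 1/8

p=1/8, q=1/5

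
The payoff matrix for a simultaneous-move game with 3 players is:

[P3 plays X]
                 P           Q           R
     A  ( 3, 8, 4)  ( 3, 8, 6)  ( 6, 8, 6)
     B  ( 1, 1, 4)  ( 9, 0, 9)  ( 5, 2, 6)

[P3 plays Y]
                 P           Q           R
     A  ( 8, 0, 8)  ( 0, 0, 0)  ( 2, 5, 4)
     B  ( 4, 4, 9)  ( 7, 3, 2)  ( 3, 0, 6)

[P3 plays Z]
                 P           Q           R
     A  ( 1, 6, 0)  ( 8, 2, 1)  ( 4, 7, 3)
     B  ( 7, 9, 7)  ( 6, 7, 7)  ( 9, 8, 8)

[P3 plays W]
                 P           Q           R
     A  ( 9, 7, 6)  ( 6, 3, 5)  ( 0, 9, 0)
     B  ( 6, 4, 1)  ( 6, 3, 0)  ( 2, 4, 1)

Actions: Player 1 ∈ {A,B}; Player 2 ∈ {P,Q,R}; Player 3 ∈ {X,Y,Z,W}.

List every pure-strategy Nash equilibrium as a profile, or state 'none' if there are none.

(A,P,X): not NE [P3→Y gives 8>4]
(A,P,Y): not NE [P2→R gives 5>0]
(A,P,Z): not NE [P1→B gives 7>1; P2→R gives 7>6; P3→Y gives 8>0]
(A,P,W): not NE [P2→R gives 9>7; P3→Y gives 8>6]
(A,Q,X): not NE [P1→B gives 9>3]
(A,Q,Y): not NE [P1→B gives 7>0; P2→R gives 5>0; P3→X gives 6>0]
(A,Q,Z): not NE [P2→R gives 7>2; P3→X gives 6>1]
(A,Q,W): not NE [P2→R gives 9>3; P3→X gives 6>5]
(A,R,X): NE
(A,R,Y): not NE [P1→B gives 3>2; P3→X gives 6>4]
(A,R,Z): not NE [P1→B gives 9>4; P3→X gives 6>3]
(A,R,W): not NE [P1→B gives 2>0; P3→X gives 6>0]
(B,P,X): not NE [P1→A gives 3>1; P2→R gives 2>1; P3→Y gives 9>4]
(B,P,Y): not NE [P1→A gives 8>4]
(B,P,Z): not NE [P3→Y gives 9>7]
(B,P,W): not NE [P1→A gives 9>6; P3→Y gives 9>1]
(B,Q,X): not NE [P2→R gives 2>0]
(B,Q,Y): not NE [P2→P gives 4>3; P3→X gives 9>2]
(B,Q,Z): not NE [P1→A gives 8>6; P2→P gives 9>7; P3→X gives 9>7]
(B,Q,W): not NE [P2→R gives 4>3; P3→X gives 9>0]
(B,R,X): not NE [P1→A gives 6>5; P3→Z gives 8>6]
(B,R,Y): not NE [P2→P gives 4>0; P3→Z gives 8>6]
(B,R,Z): not NE [P2→P gives 9>8]
(B,R,W): not NE [P3→Z gives 8>1]

Nash profiles: (A,R,X)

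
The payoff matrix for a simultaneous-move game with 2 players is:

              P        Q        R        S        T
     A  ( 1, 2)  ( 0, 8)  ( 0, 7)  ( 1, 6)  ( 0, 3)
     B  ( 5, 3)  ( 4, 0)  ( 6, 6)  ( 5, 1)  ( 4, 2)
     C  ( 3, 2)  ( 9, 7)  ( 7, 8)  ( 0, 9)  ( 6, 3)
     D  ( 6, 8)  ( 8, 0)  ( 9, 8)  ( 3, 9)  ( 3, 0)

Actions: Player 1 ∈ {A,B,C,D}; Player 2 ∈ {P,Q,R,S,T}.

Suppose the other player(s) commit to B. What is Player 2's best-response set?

argmax u_2 = {R}

u_2(P vs B) = 3
u_2(Q vs B) = 0
u_2(R vs B) = 6
u_2(S vs B) = 1
u_2(T vs B) = 2
max payoff 6 at {R}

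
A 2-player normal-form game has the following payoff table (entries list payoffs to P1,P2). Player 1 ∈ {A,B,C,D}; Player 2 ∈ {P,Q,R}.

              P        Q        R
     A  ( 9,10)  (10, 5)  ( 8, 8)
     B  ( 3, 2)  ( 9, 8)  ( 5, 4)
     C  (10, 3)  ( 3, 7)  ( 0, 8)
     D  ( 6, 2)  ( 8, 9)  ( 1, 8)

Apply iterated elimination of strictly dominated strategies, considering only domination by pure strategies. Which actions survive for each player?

P1 drop B (A beats it: P:9>3 Q:10>9 R:8>5)
P1 drop D (A beats it: P:9>6 Q:10>8 R:8>1)
P2 drop Q (R beats it: A:8>5 C:8>7)
P1→{A,C} P2→{P,R}

IESDS → P1:{A,C} P2:{P,R}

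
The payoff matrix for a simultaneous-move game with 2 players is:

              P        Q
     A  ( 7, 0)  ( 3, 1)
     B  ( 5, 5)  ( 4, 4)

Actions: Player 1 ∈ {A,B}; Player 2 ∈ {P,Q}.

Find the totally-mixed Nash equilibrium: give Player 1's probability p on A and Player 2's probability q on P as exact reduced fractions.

P1 indiff ⇒ q·7+(1-q)·3 = q·5+(1-q)·4 ⇒ q(2) = (1-q)(1) ⇒ q = 1/3
P2 indiff ⇒ p·0+(1-p)·5 = p·1+(1-p)·4 ⇒ p(-1) = (1-p)(-1) ⇒ p = 1/2

(p,q) = (1/2, 1/3)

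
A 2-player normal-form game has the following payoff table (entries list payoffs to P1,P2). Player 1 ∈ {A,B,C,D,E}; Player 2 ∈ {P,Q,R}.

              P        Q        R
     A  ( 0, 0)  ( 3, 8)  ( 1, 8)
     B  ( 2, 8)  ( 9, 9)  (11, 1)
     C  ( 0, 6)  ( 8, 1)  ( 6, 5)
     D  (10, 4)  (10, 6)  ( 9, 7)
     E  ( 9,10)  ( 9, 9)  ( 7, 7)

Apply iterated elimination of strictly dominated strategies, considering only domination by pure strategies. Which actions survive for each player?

P1 drop A (B beats it: P:2>0 Q:9>3 R:11>1)
P1 drop C (B beats it: P:2>0 Q:9>8 R:11>6)
P1 drop E (D beats it: P:10>9 Q:10>9 R:9>7)
P2 drop P (Q beats it: B:9>8 D:6>4)
P1→{B,D} P2→{Q,R}

Survivors P1:{B,D} P2:{Q,R}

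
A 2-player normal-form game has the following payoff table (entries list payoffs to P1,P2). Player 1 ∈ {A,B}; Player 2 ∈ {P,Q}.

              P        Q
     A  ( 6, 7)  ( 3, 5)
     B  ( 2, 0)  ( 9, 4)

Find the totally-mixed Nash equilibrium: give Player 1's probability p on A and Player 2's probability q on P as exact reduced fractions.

P1 indiff ⇒ q·6+(1-q)·3 = q·2+(1-q)·9 ⇒ q(4) = (1-q)(6) ⇒ q = 3/5
P2 indiff ⇒ p·7+(1-p)·0 = p·5+(1-p)·4 ⇒ p(2) = (1-p)(4) ⇒ p = 2/3

p=2/3, q=3/5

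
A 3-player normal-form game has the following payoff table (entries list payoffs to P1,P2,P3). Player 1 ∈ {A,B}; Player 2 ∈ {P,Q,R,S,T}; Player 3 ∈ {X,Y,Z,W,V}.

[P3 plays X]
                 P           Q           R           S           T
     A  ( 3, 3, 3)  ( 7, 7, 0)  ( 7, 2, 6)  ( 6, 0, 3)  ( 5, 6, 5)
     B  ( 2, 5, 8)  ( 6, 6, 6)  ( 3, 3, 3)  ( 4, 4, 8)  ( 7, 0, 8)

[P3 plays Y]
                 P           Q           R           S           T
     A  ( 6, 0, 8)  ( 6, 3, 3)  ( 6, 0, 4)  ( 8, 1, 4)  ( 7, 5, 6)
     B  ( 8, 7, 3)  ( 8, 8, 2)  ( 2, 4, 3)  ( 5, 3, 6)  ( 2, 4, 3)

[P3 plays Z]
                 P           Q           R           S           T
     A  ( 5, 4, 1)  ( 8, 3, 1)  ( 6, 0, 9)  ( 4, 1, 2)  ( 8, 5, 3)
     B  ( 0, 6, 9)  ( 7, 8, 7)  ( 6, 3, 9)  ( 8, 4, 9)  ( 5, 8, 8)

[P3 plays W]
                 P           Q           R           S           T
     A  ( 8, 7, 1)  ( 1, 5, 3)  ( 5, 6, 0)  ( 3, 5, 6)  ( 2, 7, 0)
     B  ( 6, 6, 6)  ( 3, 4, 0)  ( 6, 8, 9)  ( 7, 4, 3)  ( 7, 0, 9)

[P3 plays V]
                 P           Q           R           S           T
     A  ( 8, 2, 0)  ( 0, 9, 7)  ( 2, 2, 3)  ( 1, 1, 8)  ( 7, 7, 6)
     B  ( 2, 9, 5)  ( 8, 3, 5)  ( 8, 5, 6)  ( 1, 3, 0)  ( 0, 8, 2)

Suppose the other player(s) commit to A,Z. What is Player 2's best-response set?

argmax u_2 = {T}

u_2(P vs A,Z) = 4
u_2(Q vs A,Z) = 3
u_2(R vs A,Z) = 0
u_2(S vs A,Z) = 1
u_2(T vs A,Z) = 5
max payoff 5 at {T}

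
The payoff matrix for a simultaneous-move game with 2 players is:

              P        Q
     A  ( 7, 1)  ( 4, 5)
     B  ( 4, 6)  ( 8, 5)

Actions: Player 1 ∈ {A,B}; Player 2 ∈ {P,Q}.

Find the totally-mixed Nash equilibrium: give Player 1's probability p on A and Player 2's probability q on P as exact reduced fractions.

P1 indiff ⇒ q·7+(1-q)·4 = q·4+(1-q)·8 ⇒ q(3) = (1-q)(4) ⇒ q = 4/7
P2 indiff ⇒ p·1+(1-p)·6 = p·5+(1-p)·5 ⇒ p(-4) = (1-p)(-1) ⇒ p = 1/5

p=1/5, q=4/7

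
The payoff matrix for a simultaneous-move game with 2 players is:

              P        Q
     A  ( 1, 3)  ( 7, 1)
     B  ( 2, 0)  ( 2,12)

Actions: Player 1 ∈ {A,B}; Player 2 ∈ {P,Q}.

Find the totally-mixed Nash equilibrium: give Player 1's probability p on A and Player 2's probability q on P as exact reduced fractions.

P1 indiff ⇒ q·1+(1-q)·7 = q·2+(1-q)·2 ⇒ q(-1) = (1-q)(-5) ⇒ q = 5/6
P2 indiff ⇒ p·3+(1-p)·0 = p·1+(1-p)·12 ⇒ p(2) = (1-p)(12) ⇒ p = 6/7

p=6/7, q=5/6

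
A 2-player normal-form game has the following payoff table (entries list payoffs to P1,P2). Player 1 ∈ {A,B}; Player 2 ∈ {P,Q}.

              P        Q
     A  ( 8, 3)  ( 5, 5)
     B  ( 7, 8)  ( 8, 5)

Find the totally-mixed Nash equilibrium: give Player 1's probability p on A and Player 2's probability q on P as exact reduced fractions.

(p,q) = (3/5, 3/4)

P1 indiff ⇒ q·8+(1-q)·5 = q·7+(1-q)·8 ⇒ q(1) = (1-q)(3) ⇒ q = 3/4
P2 indiff ⇒ p·3+(1-p)·8 = p·5+(1-p)·5 ⇒ p(-2) = (1-p)(-3) ⇒ p = 3/5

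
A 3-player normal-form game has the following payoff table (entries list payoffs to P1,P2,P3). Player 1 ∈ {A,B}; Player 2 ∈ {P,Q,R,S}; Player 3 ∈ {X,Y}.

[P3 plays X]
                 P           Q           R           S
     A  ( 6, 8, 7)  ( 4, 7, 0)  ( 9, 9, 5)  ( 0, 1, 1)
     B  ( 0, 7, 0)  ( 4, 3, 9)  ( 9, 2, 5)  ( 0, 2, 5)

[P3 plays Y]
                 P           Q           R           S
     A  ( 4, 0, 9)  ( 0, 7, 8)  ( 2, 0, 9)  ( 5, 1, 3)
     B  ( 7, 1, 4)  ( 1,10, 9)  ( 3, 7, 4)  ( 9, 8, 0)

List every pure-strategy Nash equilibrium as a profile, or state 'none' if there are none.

(A,P,X): not NE [P2→R gives 9>8; P3→Y gives 9>7]
(A,P,Y): not NE [P1→B gives 7>4; P2→Q gives 7>0]
(A,Q,X): not NE [P2→R gives 9>7; P3→Y gives 8>0]
(A,Q,Y): not NE [P1→B gives 1>0]
(A,R,X): not NE [P3→Y gives 9>5]
(A,R,Y): not NE [P1→B gives 3>2; P2→Q gives 7>0]
(A,S,X): not NE [P2→R gives 9>1; P3→Y gives 3>1]
(A,S,Y): not NE [P1→B gives 9>5; P2→Q gives 7>1]
(B,P,X): not NE [P1→A gives 6>0; P3→Y gives 4>0]
(B,P,Y): not NE [P2→Q gives 10>1]
(B,Q,X): not NE [P2→P gives 7>3]
(B,Q,Y): NE
(B,R,X): not NE [P2→P gives 7>2]
(B,R,Y): not NE [P2→Q gives 10>7; P3→X gives 5>4]
(B,S,X): not NE [P2→P gives 7>2]
(B,S,Y): not NE [P2→Q gives 10>8; P3→X gives 5>0]

NE set: (B,Q,Y)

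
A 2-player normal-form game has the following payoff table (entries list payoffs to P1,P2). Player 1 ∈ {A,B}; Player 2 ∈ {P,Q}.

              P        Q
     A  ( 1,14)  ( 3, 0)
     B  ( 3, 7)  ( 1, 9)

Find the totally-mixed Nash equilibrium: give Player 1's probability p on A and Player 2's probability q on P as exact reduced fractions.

P1 indiff ⇒ q·1+(1-q)·3 = q·3+(1-q)·1 ⇒ q(-2) = (1-q)(-2) ⇒ q = 1/2
P2 indiff ⇒ p·14+(1-p)·7 = p·0+(1-p)·9 ⇒ p(14) = (1-p)(2) ⇒ p = 1/8

(p,q) = (1/8, 1/2)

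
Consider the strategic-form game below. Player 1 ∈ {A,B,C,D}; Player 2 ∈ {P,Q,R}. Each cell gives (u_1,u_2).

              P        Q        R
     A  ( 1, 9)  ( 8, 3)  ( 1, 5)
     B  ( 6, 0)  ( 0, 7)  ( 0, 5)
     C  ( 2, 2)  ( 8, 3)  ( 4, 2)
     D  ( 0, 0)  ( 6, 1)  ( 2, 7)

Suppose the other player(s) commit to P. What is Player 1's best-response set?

u_1(A vs P) = 1
u_1(B vs P) = 6
u_1(C vs P) = 2
u_1(D vs P) = 0
max payoff 6 at {B}

argmax u_1 = {B}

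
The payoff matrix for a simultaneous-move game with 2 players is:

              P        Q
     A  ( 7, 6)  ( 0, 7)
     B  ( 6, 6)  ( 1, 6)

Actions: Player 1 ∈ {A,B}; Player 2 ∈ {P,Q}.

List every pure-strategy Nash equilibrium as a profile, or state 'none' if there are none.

NE set: (B,Q)

(A,P): not NE [P2→Q gives 7>6]
(A,Q): not NE [P1→B gives 1>0]
(B,P): not NE [P1→A gives 7>6]
(B,Q): NE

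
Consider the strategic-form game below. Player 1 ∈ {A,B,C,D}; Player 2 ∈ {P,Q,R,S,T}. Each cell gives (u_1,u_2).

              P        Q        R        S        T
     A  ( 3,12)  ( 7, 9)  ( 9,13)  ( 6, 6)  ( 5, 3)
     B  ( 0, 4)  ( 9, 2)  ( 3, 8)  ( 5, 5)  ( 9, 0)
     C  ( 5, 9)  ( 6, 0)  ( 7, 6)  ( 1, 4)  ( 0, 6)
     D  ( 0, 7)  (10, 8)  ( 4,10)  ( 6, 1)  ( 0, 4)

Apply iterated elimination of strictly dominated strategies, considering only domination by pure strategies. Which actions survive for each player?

Survivors P1:{A,C} P2:{P,R}

P2 drop Q (R beats it: A:13>9 B:8>2 C:6>0 D:10>8)
P2 drop S (R beats it: A:13>6 B:8>5 C:6>4 D:10>1)
P1 drop D (A beats it: P:3>0 R:9>4 T:5>0)
P2 drop T (P beats it: A:12>3 B:4>0 C:9>6)
P1 drop B (A beats it: P:3>0 R:9>3)
P1→{A,C} P2→{P,R}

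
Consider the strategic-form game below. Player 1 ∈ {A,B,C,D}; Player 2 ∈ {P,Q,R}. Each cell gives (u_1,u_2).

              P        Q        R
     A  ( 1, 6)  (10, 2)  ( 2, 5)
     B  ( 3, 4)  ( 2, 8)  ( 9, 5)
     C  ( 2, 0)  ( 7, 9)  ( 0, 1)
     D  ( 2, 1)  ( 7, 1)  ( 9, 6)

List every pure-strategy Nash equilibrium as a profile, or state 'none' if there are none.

(A,P): not NE [P1→B gives 3>1]
(A,Q): not NE [P2→P gives 6>2]
(A,R): not NE [P1→D gives 9>2; P2→P gives 6>5]
(B,P): not NE [P2→Q gives 8>4]
(B,Q): not NE [P1→A gives 10>2]
(B,R): not NE [P2→Q gives 8>5]
(C,P): not NE [P1→B gives 3>2; P2→Q gives 9>0]
(C,Q): not NE [P1→A gives 10>7]
(C,R): not NE [P1→D gives 9>0; P2→Q gives 9>1]
(D,P): not NE [P1→B gives 3>2; P2→R gives 6>1]
(D,Q): not NE [P1→A gives 10>7; P2→R gives 6>1]
(D,R): NE

Nash profiles: (D,R)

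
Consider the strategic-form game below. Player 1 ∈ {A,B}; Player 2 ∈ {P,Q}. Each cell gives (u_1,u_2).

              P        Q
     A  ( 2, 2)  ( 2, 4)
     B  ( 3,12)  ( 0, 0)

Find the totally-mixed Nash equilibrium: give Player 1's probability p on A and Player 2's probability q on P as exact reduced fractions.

P1 indiff ⇒ q·2+(1-q)·2 = q·3+(1-q)·0 ⇒ q(-1) = (1-q)(-2) ⇒ q = 2/3
P2 indiff ⇒ p·2+(1-p)·12 = p·4+(1-p)·0 ⇒ p(-2) = (1-p)(-12) ⇒ p = 6/7

(p,q) = (6/7, 2/3)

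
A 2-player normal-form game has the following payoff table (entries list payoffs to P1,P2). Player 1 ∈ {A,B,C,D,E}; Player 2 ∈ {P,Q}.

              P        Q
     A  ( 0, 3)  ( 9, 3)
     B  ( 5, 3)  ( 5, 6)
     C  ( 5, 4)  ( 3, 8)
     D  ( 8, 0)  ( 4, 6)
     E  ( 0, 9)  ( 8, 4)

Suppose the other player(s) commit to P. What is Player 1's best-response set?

argmax u_1 = {D}

u_1(A vs P) = 0
u_1(B vs P) = 5
u_1(C vs P) = 5
u_1(D vs P) = 8
u_1(E vs P) = 0
max payoff 8 at {D}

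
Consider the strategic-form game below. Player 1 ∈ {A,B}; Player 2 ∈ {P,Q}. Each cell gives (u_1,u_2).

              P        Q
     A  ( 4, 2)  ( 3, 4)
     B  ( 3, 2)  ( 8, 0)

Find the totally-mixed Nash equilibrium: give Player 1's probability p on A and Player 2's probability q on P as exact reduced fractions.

(p,q) = (1/2, 5/6)

P1 indiff ⇒ q·4+(1-q)·3 = q·3+(1-q)·8 ⇒ q(1) = (1-q)(5) ⇒ q = 5/6
P2 indiff ⇒ p·2+(1-p)·2 = p·4+(1-p)·0 ⇒ p(-2) = (1-p)(-2) ⇒ p = 1/2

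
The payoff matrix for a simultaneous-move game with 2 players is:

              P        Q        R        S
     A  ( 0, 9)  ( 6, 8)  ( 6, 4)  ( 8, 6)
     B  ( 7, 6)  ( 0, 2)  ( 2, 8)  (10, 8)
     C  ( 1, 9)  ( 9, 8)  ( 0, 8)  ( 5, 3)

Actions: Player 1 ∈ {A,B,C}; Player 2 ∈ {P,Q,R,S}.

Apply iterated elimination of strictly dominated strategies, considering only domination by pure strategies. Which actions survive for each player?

P2 drop Q (P beats it: A:9>8 B:6>2 C:9>8)
P1 drop C (B beats it: P:7>1 R:2>0 S:10>5)
P1→{A,B} P2→{P,R,S}

Remaining: P1:{A,B} P2:{P,R,S}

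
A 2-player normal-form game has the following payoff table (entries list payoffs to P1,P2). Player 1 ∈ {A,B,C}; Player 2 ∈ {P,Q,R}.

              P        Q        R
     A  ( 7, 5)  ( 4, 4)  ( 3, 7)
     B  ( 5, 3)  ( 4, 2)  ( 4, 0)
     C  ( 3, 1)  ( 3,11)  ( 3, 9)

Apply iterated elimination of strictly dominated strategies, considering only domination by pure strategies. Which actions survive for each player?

Remaining: P1:{A,B} P2:{P,R}

P1 drop C (B beats it: P:5>3 Q:4>3 R:4>3)
P2 drop Q (P beats it: A:5>4 B:3>2)
P1→{A,B} P2→{P,R}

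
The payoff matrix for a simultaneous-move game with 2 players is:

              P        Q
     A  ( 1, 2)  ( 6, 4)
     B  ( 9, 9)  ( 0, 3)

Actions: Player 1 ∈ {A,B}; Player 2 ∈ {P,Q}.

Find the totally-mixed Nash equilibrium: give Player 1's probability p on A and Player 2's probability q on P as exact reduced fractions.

P1 indiff ⇒ q·1+(1-q)·6 = q·9+(1-q)·0 ⇒ q(-8) = (1-q)(-6) ⇒ q = 3/7
P2 indiff ⇒ p·2+(1-p)·9 = p·4+(1-p)·3 ⇒ p(-2) = (1-p)(-6) ⇒ p = 3/4

p=3/4, q=3/7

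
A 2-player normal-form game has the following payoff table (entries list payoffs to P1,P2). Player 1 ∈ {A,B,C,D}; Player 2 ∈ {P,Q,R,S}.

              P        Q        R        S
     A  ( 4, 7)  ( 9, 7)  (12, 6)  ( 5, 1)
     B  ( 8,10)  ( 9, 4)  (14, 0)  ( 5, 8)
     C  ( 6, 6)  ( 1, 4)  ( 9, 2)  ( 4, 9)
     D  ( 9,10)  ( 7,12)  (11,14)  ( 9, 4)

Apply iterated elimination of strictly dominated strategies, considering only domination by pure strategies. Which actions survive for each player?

P1 drop C (B beats it: P:8>6 Q:9>1 R:14>9 S:5>4)
P2 drop S (P beats it: A:7>1 B:10>8 D:10>4)
P1→{A,B,D} P2→{P,Q,R}

Remaining: P1:{A,B,D} P2:{P,Q,R}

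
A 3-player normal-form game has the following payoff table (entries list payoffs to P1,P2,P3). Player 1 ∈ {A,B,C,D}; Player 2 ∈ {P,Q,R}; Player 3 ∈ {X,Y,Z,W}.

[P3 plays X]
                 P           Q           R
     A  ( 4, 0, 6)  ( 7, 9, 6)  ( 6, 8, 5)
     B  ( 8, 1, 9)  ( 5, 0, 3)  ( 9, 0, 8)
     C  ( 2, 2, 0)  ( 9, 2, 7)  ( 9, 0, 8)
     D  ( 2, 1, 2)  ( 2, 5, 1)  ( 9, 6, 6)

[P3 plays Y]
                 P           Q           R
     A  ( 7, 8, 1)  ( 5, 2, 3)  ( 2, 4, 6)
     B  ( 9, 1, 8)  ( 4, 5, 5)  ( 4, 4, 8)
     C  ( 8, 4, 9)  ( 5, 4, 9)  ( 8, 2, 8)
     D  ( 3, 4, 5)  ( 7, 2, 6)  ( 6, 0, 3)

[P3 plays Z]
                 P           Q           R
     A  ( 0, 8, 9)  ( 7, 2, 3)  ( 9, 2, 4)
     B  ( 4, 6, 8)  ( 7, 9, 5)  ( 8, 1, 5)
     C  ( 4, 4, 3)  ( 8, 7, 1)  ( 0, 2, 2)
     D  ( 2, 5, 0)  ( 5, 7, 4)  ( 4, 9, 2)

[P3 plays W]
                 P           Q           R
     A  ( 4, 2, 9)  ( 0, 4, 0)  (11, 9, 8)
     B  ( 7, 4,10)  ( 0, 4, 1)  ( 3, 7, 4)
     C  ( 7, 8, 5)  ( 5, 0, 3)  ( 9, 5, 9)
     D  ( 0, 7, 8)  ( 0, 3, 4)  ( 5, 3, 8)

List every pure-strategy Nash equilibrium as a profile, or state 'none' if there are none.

Nash profiles: (A,R,W)

(A,P,X): not NE [P1→B gives 8>4; P2→Q gives 9>0; P3→W gives 9>6]
(A,P,Y): not NE [P1→B gives 9>7; P3→W gives 9>1]
(A,P,Z): not NE [P1→C gives 4>0]
(A,P,W): not NE [P1→C gives 7>4; P2→R gives 9>2]
(A,Q,X): not NE [P1→C gives 9>7]
(A,Q,Y): not NE [P1→D gives 7>5; P2→P gives 8>2; P3→X gives 6>3]
(A,Q,Z): not NE [P1→C gives 8>7; P2→P gives 8>2; P3→X gives 6>3]
(A,Q,W): not NE [P1→C gives 5>0; P2→R gives 9>4; P3→X gives 6>0]
(A,R,X): not NE [P1→D gives 9>6; P2→Q gives 9>8; P3→W gives 8>5]
(A,R,Y): not NE [P1→C gives 8>2; P2→P gives 8>4; P3→W gives 8>6]
(A,R,Z): not NE [P2→P gives 8>2; P3→W gives 8>4]
(A,R,W): NE
(B,P,X): not NE [P3→W gives 10>9]
(B,P,Y): not NE [P2→Q gives 5>1; P3→W gives 10>8]
(B,P,Z): not NE [P2→Q gives 9>6; P3→W gives 10>8]
(B,P,W): not NE [P2→R gives 7>4]
(B,Q,X): not NE [P1→C gives 9>5; P2→P gives 1>0; P3→Z gives 5>3]
(B,Q,Y): not NE [P1→D gives 7>4]
(B,Q,Z): not NE [P1→C gives 8>7]
(B,Q,W): not NE [P1→C gives 5>0; P2→R gives 7>4; P3→Z gives 5>1]
(B,R,X): not NE [P2→P gives 1>0]
(B,R,Y): not NE [P1→C gives 8>4; P2→Q gives 5>4]
(B,R,Z): not NE [P1→A gives 9>8; P2→Q gives 9>1; P3→Y gives 8>5]
(B,R,W): not NE [P1→A gives 11>3; P3→Y gives 8>4]
(C,P,X): not NE [P1→B gives 8>2; P3→Y gives 9>0]
(C,P,Y): not NE [P1→B gives 9>8]
(C,P,Z): not NE [P2→Q gives 7>4; P3→Y gives 9>3]
(C,P,W): not NE [P3→Y gives 9>5]
(C,Q,X): not NE [P3→Y gives 9>7]
(C,Q,Y): not NE [P1→D gives 7>5]
(C,Q,Z): not NE [P3→Y gives 9>1]
(C,Q,W): not NE [P2→P gives 8>0; P3→Y gives 9>3]
(C,R,X): not NE [P2→Q gives 2>0; P3→W gives 9>8]
(C,R,Y): not NE [P2→Q gives 4>2; P3→W gives 9>8]
(C,R,Z): not NE [P1→A gives 9>0; P2→Q gives 7>2; P3→W gives 9>2]
(C,R,W): not NE [P1→A gives 11>9; P2→P gives 8>5]
(D,P,X): not NE [P1→B gives 8>2; P2→R gives 6>1; P3→W gives 8>2]
(D,P,Y): not NE [P1→B gives 9>3; P3→W gives 8>5]
(D,P,Z): not NE [P1→C gives 4>2; P2→R gives 9>5; P3→W gives 8>0]
(D,P,W): not NE [P1→C gives 7>0]
(D,Q,X): not NE [P1→C gives 9>2; P2→R gives 6>5; P3→Y gives 6>1]
(D,Q,Y): not NE [P2→P gives 4>2]
(D,Q,Z): not NE [P1→C gives 8>5; P2→R gives 9>7; P3→Y gives 6>4]
(D,Q,W): not NE [P1→C gives 5>0; P2→P gives 7>3; P3→Y gives 6>4]
(D,R,X): not NE [P3→W gives 8>6]
(D,R,Y): not NE [P1→C gives 8>6; P2→P gives 4>0; P3→W gives 8>3]
(D,R,Z): not NE [P1→A gives 9>4; P3→W gives 8>2]
(D,R,W): not NE [P1→A gives 11>5; P2→P gives 7>3]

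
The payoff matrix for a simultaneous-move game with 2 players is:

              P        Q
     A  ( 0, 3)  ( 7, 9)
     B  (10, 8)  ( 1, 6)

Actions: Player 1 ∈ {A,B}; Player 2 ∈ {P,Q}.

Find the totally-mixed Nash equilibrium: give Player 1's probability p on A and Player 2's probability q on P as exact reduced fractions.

P1 indiff ⇒ q·0+(1-q)·7 = q·10+(1-q)·1 ⇒ q(-10) = (1-q)(-6) ⇒ q = 3/8
P2 indiff ⇒ p·3+(1-p)·8 = p·9+(1-p)·6 ⇒ p(-6) = (1-p)(-2) ⇒ p = 1/4

P1 mixes 1/4 on A; P2 mixes 3/8 on P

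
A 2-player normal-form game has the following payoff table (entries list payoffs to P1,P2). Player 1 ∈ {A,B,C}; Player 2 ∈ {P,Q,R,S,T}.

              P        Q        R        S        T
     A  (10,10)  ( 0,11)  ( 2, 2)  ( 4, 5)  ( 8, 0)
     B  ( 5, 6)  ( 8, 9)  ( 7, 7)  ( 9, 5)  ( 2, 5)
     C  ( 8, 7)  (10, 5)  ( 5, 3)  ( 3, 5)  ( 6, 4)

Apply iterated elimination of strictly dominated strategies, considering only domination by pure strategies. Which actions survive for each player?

P2 drop R (Q beats it: A:11>2 B:9>7 C:5>3)
P2 drop S (P beats it: A:10>5 B:6>5 C:7>5)
P1 drop B (C beats it: P:8>5 Q:10>8 T:6>2)
P2 drop T (P beats it: A:10>0 C:7>4)
P1→{A,C} P2→{P,Q}

IESDS → P1:{A,C} P2:{P,Q}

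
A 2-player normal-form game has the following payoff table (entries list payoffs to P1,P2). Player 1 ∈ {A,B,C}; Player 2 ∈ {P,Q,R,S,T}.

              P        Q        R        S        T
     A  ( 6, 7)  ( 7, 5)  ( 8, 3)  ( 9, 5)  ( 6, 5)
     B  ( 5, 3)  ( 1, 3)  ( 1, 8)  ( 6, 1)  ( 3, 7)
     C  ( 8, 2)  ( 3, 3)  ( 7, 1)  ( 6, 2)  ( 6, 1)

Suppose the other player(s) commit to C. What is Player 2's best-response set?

u_2(P vs C) = 2
u_2(Q vs C) = 3
u_2(R vs C) = 1
u_2(S vs C) = 2
u_2(T vs C) = 1
max payoff 3 at {Q}

BR_2 = {Q}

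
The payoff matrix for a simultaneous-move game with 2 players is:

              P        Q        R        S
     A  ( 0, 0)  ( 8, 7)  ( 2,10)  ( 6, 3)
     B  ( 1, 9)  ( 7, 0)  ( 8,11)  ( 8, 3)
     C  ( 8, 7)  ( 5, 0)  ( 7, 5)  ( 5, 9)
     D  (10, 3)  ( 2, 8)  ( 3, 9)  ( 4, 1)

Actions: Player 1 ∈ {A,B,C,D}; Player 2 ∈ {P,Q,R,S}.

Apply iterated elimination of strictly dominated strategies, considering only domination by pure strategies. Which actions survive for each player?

P2 drop Q (R beats it: A:10>7 B:11>0 C:5>0 D:9>8)
P1 drop A (B beats it: P:1>0 R:8>2 S:8>6)
P1→{B,C,D} P2→{P,R,S}

Survivors P1:{B,C,D} P2:{P,R,S}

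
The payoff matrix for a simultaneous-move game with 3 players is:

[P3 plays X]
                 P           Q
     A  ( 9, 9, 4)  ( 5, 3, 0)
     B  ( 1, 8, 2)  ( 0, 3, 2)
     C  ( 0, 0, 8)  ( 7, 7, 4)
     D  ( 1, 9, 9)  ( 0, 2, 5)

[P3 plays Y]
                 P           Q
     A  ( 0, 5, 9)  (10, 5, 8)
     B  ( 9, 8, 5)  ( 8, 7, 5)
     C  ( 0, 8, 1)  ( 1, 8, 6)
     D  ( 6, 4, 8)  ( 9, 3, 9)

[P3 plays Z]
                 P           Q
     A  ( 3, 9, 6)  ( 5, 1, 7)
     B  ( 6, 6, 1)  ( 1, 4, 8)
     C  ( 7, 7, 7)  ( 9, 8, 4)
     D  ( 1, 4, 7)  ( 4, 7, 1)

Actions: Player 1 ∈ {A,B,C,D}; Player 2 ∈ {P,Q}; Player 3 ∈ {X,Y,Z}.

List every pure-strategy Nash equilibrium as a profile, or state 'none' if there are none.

NE set: (A,Q,Y), (B,P,Y)

(A,P,X): not NE [P3→Y gives 9>4]
(A,P,Y): not NE [P1→B gives 9>0]
(A,P,Z): not NE [P1→C gives 7>3; P3→Y gives 9>6]
(A,Q,X): not NE [P1→C gives 7>5; P2→P gives 9>3; P3→Y gives 8>0]
(A,Q,Y): NE
(A,Q,Z): not NE [P1→C gives 9>5; P2→P gives 9>1; P3→Y gives 8>7]
(B,P,X): not NE [P1→A gives 9>1; P3→Y gives 5>2]
(B,P,Y): NE
(B,P,Z): not NE [P1→C gives 7>6; P3→Y gives 5>1]
(B,Q,X): not NE [P1→C gives 7>0; P2→P gives 8>3; P3→Z gives 8>2]
(B,Q,Y): not NE [P1→A gives 10>8; P2→P gives 8>7; P3→Z gives 8>5]
(B,Q,Z): not NE [P1→C gives 9>1; P2→P gives 6>4]
(C,P,X): not NE [P1→A gives 9>0; P2→Q gives 7>0]
(C,P,Y): not NE [P1→B gives 9>0; P3→X gives 8>1]
(C,P,Z): not NE [P2→Q gives 8>7; P3→X gives 8>7]
(C,Q,X): not NE [P3→Y gives 6>4]
(C,Q,Y): not NE [P1→A gives 10>1]
(C,Q,Z): not NE [P3→Y gives 6>4]
(D,P,X): not NE [P1→A gives 9>1]
(D,P,Y): not NE [P1→B gives 9>6; P3→X gives 9>8]
(D,P,Z): not NE [P1→C gives 7>1; P2→Q gives 7>4; P3→X gives 9>7]
(D,Q,X): not NE [P1→C gives 7>0; P2→P gives 9>2; P3→Y gives 9>5]
(D,Q,Y): not NE [P1→A gives 10>9; P2→P gives 4>3]
(D,Q,Z): not NE [P1→C gives 9>4; P3→Y gives 9>1]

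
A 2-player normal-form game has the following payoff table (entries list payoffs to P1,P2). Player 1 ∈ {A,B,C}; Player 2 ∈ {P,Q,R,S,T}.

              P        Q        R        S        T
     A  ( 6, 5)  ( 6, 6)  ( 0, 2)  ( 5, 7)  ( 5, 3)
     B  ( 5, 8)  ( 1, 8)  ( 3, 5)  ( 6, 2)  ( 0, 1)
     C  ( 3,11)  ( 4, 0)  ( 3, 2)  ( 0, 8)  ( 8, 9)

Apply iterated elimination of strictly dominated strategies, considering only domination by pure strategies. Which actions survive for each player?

P2 drop R (P beats it: A:5>2 B:8>5 C:11>2)
P2 drop T (P beats it: A:5>3 B:8>1 C:11>9)
P1 drop C (A beats it: P:6>3 Q:6>4 S:5>0)
P1→{A,B} P2→{P,Q,S}

Survivors P1:{A,B} P2:{P,Q,S}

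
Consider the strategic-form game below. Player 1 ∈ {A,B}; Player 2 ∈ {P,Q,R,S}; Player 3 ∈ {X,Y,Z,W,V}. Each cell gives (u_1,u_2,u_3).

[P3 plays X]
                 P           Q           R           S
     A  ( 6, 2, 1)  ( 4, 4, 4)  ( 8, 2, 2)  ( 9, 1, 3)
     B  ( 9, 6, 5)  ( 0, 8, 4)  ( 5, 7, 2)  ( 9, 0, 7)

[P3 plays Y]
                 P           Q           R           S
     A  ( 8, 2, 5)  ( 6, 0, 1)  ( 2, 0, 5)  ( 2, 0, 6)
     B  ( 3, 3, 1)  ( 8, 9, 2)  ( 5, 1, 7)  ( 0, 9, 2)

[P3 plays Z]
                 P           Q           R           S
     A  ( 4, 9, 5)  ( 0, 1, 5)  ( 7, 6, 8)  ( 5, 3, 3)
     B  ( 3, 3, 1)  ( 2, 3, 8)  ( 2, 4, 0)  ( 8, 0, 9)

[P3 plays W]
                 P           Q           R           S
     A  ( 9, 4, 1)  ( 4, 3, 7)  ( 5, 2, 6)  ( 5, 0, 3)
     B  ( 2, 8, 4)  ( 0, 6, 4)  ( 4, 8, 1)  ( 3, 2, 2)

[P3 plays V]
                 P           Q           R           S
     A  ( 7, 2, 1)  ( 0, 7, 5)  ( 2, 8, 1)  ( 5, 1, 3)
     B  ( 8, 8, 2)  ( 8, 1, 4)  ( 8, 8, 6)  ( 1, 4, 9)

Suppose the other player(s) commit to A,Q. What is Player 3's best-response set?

BR_3 = {W}

u_3(X vs A,Q) = 4
u_3(Y vs A,Q) = 1
u_3(Z vs A,Q) = 5
u_3(W vs A,Q) = 7
u_3(V vs A,Q) = 5
max payoff 7 at {W}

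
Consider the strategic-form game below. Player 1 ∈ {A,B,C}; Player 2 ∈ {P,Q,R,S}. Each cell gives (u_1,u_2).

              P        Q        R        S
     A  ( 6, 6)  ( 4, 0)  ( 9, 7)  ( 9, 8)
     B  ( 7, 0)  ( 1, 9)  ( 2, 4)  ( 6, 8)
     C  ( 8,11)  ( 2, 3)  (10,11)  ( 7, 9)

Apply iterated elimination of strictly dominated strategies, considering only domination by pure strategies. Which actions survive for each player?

P1 drop B (C beats it: P:8>7 Q:2>1 R:10>2 S:7>6)
P2 drop Q (P beats it: A:6>0 C:11>3)
P1→{A,C} P2→{P,R,S}

Remaining: P1:{A,C} P2:{P,R,S}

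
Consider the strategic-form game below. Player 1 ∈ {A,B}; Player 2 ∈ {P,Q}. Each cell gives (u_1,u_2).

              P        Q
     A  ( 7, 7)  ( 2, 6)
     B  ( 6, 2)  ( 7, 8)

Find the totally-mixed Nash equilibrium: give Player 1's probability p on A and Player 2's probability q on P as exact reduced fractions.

(p,q) = (6/7, 5/6)

P1 indiff ⇒ q·7+(1-q)·2 = q·6+(1-q)·7 ⇒ q(1) = (1-q)(5) ⇒ q = 5/6
P2 indiff ⇒ p·7+(1-p)·2 = p·6+(1-p)·8 ⇒ p(1) = (1-p)(6) ⇒ p = 6/7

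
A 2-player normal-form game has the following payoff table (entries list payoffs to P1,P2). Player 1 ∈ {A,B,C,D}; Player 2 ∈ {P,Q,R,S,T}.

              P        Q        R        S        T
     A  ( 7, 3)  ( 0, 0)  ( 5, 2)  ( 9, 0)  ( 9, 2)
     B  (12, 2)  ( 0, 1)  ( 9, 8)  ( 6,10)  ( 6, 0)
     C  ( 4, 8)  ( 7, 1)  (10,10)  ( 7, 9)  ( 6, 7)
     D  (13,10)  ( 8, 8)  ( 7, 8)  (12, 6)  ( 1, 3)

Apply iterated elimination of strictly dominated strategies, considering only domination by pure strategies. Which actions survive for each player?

Remaining: P1:{B,C,D} P2:{P,R,S}

P2 drop Q (P beats it: A:3>0 B:2>1 C:8>1 D:10>8)
P2 drop T (P beats it: A:3>2 B:2>0 C:8>7 D:10>3)
P1 drop A (D beats it: P:13>7 R:7>5 S:12>9)
P1→{B,C,D} P2→{P,R,S}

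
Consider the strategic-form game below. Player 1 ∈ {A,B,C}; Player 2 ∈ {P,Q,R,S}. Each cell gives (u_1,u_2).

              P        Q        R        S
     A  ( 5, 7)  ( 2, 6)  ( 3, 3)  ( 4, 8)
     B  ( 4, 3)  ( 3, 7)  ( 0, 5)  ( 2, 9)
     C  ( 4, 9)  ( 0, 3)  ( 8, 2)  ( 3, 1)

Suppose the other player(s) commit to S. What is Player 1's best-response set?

P1 best: {A}

u_1(A vs S) = 4
u_1(B vs S) = 2
u_1(C vs S) = 3
max payoff 4 at {A}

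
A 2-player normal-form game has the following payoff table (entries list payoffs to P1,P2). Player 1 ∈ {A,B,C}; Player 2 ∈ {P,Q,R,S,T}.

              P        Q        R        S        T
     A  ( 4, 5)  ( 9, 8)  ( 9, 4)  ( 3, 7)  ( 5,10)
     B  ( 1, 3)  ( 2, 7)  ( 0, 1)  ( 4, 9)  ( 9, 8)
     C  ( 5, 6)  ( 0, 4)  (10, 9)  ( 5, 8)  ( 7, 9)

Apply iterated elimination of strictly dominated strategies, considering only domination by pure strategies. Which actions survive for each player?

P2 drop P (S beats it: A:7>5 B:9>3 C:8>6)
P2 drop Q (T beats it: A:10>8 B:8>7 C:9>4)
P1 drop A (C beats it: R:10>9 S:5>3 T:7>5)
P1→{B,C} P2→{R,S,T}

IESDS → P1:{B,C} P2:{R,S,T}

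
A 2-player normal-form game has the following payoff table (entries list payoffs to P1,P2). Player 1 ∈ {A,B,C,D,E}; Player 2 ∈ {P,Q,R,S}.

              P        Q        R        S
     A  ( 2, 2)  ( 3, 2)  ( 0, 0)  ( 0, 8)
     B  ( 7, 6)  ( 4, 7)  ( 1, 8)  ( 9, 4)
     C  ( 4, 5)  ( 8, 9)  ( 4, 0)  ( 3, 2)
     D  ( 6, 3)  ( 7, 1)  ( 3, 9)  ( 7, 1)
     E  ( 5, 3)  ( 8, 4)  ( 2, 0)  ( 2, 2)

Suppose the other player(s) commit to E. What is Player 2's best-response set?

P2 best: {Q}

u_2(P vs E) = 3
u_2(Q vs E) = 4
u_2(R vs E) = 0
u_2(S vs E) = 2
max payoff 4 at {Q}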